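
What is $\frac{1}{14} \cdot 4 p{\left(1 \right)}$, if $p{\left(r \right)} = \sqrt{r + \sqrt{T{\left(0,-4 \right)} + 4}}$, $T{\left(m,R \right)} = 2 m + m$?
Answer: $\frac{2 \sqrt{3}}{7} \approx 0.49487$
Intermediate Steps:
$T{\left(m,R \right)} = 3 m$
$p{\left(r \right)} = \sqrt{2 + r}$ ($p{\left(r \right)} = \sqrt{r + \sqrt{3 \cdot 0 + 4}} = \sqrt{r + \sqrt{0 + 4}} = \sqrt{r + \sqrt{4}} = \sqrt{r + 2} = \sqrt{2 + r}$)
$\frac{1}{14} \cdot 4 p{\left(1 \right)} = \frac{1}{14} \cdot 4 \sqrt{2 + 1} = \frac{1}{14} \cdot 4 \sqrt{3} = \frac{2 \sqrt{3}}{7}$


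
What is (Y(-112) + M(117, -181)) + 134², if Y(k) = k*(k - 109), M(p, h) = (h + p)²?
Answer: 46804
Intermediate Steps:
Y(k) = k*(-109 + k)
(Y(-112) + M(117, -181)) + 134² = (-112*(-109 - 112) + (-181 + 117)²) + 134² = (-112*(-221) + (-64)²) + 17956 = (24752 + 4096) + 17956 = 28848 + 17956 = 46804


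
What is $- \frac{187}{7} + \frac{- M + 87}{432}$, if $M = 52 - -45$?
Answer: $- \frac{40427}{1512} \approx -26.737$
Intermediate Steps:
$M = 97$ ($M = 52 + 45 = 97$)
$- \frac{187}{7} + \frac{- M + 87}{432} = - \frac{187}{7} + \frac{\left(-1\right) 97 + 87}{432} = \left(-187\right) \frac{1}{7} + \left(-97 + 87\right) \frac{1}{432} = - \frac{187}{7} - \frac{5}{216} = - \frac{40427}{1512}$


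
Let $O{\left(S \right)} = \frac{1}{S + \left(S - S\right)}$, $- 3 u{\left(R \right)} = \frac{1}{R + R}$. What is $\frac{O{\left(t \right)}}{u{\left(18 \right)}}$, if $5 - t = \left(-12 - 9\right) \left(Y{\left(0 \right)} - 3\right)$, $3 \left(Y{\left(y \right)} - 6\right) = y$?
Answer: $- \frac{27}{17} \approx -1.5882$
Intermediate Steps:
$Y{\left(y \right)} = 6 + \frac{y}{3}$
$t = 68$ ($t = 5 - \left(-12 - 9\right) \left(\left(6 + \frac{1}{3} \cdot 0\right) - 3\right) = 5 - - 21 \left(\left(6 + 0\right) - 3\right) = 5 - - 21 \left(6 - 3\right) = 5 - \left(-21\right) 3 = 5 - -63 = 5 + 63 = 68$)
$u{\left(R \right)} = - \frac{1}{6 R}$ ($u{\left(R \right)} = - \frac{1}{3 \left(R + R\right)} = - \frac{1}{3 \cdot 2 R} = - \frac{\frac{1}{2} \frac{1}{R}}{3} = - \frac{1}{6 R}$)
$O{\left(S \right)} = \frac{1}{S}$ ($O{\left(S \right)} = \frac{1}{S + 0} = \frac{1}{S}$)
$\frac{O{\left(t \right)}}{u{\left(18 \right)}} = \frac{1}{68 \left(- \frac{1}{6 \cdot 18}\right)} = \frac{1}{68 \left(\left(- \frac{1}{6}\right) \frac{1}{18}\right)} = \frac{1}{68 \left(- \frac{1}{108}\right)} = \frac{1}{68} \left(-108\right) = - \frac{27}{17}$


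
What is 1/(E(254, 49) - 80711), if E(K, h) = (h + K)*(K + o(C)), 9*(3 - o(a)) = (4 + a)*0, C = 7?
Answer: -1/2840 ≈ -0.00035211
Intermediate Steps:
o(a) = 3 (o(a) = 3 - (4 + a)*0/9 = 3 - ⅑*0 = 3 + 0 = 3)
E(K, h) = (3 + K)*(K + h) (E(K, h) = (h + K)*(K + 3) = (K + h)*(3 + K) = (3 + K)*(K + h))
1/(E(254, 49) - 80711) = 1/((254² + 3*254 + 3*49 + 254*49) - 80711) = 1/((64516 + 762 + 147 + 12446) - 80711) = 1/(77871 - 80711) = 1/(-2840) = -1/2840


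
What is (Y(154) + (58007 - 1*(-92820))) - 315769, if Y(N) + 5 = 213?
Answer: -164734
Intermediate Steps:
Y(N) = 208 (Y(N) = -5 + 213 = 208)
(Y(154) + (58007 - 1*(-92820))) - 315769 = (208 + (58007 - 1*(-92820))) - 315769 = (208 + (58007 + 92820)) - 315769 = (208 + 150827) - 315769 = 151035 - 315769 = -164734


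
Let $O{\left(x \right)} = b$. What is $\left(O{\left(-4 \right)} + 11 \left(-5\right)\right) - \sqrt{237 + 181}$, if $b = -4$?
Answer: $-59 - \sqrt{418} \approx -79.445$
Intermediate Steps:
$O{\left(x \right)} = -4$
$\left(O{\left(-4 \right)} + 11 \left(-5\right)\right) - \sqrt{237 + 181} = \left(-4 + 11 \left(-5\right)\right) - \sqrt{237 + 181} = \left(-4 - 55\right) - \sqrt{418} = -59 - \sqrt{418}$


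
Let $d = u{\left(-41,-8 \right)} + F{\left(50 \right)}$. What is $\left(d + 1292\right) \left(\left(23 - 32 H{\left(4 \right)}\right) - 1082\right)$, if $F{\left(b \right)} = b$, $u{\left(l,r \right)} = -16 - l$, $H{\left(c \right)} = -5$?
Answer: $-1228933$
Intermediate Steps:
$d = 75$ ($d = \left(-16 - -41\right) + 50 = \left(-16 + 41\right) + 50 = 25 + 50 = 75$)
$\left(d + 1292\right) \left(\left(23 - 32 H{\left(4 \right)}\right) - 1082\right) = \left(75 + 1292\right) \left(\left(23 - -160\right) - 1082\right) = 1367 \left(\left(23 + 160\right) - 1082\right) = 1367 \left(183 - 1082\right) = 1367 \left(-899\right) = -1228933$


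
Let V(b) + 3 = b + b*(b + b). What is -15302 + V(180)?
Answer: 49675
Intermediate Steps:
V(b) = -3 + b + 2*b² (V(b) = -3 + (b + b*(b + b)) = -3 + (b + b*(2*b)) = -3 + (b + 2*b²) = -3 + b + 2*b²)
-15302 + V(180) = -15302 + (-3 + 180 + 2*180²) = -15302 + (-3 + 180 + 2*32400) = -15302 + (-3 + 180 + 64800) = -15302 + 64977 = 49675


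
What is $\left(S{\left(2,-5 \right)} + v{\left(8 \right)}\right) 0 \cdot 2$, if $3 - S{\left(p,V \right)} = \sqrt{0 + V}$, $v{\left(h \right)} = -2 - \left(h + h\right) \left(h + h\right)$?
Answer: $0$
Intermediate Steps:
$v{\left(h \right)} = -2 - 4 h^{2}$ ($v{\left(h \right)} = -2 - 2 h 2 h = -2 - 4 h^{2}$)
$S{\left(p,V \right)} = 3 - \sqrt{V}$ ($S{\left(p,V \right)} = 3 - \sqrt{0 + V} = 3 - \sqrt{V}$)
$\left(S{\left(2,-5 \right)} + v{\left(8 \right)}\right) 0 \cdot 2 = \left(\left(3 - \sqrt{-5}\right) - \left(2 + 4 \cdot 8^{2}\right)\right) 0 \cdot 2 = \left(\left(3 - i \sqrt{5}\right) - 258\right) 0 = \left(-255 - i \sqrt{5}\right) 0 = 0$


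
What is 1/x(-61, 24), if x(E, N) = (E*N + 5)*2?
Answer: -1/2918 ≈ -0.00034270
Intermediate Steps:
x(E, N) = 10 + 2*E*N (x(E, N) = (5 + E*N)*2 = 10 + 2*E*N)
1/x(-61, 24) = 1/(10 + 2*(-61)*24) = 1/(10 - 2928) = 1/(-2918) = -1/2918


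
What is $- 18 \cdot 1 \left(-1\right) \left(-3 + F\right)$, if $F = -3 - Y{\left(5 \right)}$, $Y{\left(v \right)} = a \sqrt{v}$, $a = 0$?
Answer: $-108$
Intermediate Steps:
$Y{\left(v \right)} = 0$ ($Y{\left(v \right)} = 0 \sqrt{v} = 0$)
$F = -3$ ($F = -3 - 0 = -3 + 0 = -3$)
$- 18 \cdot 1 \left(-1\right) \left(-3 + F\right) = - 18 \cdot 1 \left(-1\right) \left(-3 - 3\right) = \left(-18\right) \left(-1\right) \left(-6\right) = 18 \left(-6\right) = -108$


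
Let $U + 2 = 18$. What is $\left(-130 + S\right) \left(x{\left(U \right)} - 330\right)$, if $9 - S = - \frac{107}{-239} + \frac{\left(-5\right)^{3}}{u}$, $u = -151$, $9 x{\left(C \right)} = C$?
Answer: $\frac{13035414154}{324801} \approx 40134.0$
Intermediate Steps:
$U = 16$ ($U = -2 + 18 = 16$)
$x{\left(C \right)} = \frac{C}{9}$
$S = \frac{278769}{36089}$ ($S = 9 - \left(- \frac{107}{-239} + \frac{\left(-5\right)^{3}}{-151}\right) = 9 - \left(\left(-107\right) \left(- \frac{1}{239}\right) - - \frac{125}{151}\right) = 9 - \left(\frac{107}{239} + \frac{125}{151}\right) = 9 - \frac{46032}{36089} = \frac{278769}{36089} \approx 7.7245$)
$\left(-130 + S\right) \left(x{\left(U \right)} - 330\right) = \left(-130 + \frac{278769}{36089}\right) \left(\frac{1}{9} \cdot 16 - 330\right) = - \frac{4412801 \left(\frac{16}{9} - 330\right)}{36089} = \left(- \frac{4412801}{36089}\right) \left(- \frac{2954}{9}\right) = \frac{13035414154}{324801}$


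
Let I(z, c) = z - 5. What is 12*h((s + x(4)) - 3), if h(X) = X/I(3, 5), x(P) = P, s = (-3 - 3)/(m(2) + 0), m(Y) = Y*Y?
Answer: 3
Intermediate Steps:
m(Y) = Y²
s = -3/2 (s = (-3 - 3)/(2² + 0) = -6/(4 + 0) = -6/4 = -6*¼ = -3/2 ≈ -1.5000)
I(z, c) = -5 + z
h(X) = -X/2 (h(X) = X/(-5 + 3) = X/(-2) = X*(-½) = -X/2)
12*h((s + x(4)) - 3) = 12*(-((-3/2 + 4) - 3)/2) = 12*(-(5/2 - 3)/2) = 12*(-½*(-½)) = 12*(¼) = 3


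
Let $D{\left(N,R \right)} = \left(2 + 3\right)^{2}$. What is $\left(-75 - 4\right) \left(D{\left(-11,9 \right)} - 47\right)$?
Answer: $1738$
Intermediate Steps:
$D{\left(N,R \right)} = 25$ ($D{\left(N,R \right)} = 5^{2} = 25$)
$\left(-75 - 4\right) \left(D{\left(-11,9 \right)} - 47\right) = \left(-75 - 4\right) \left(25 - 47\right) = \left(-79\right) \left(-22\right) = 1738$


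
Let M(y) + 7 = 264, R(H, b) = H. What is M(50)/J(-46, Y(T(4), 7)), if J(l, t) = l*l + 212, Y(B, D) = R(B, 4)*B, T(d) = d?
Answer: 257/2328 ≈ 0.11040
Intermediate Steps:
M(y) = 257 (M(y) = -7 + 264 = 257)
Y(B, D) = B² (Y(B, D) = B*B = B²)
J(l, t) = 212 + l² (J(l, t) = l² + 212 = 212 + l²)
M(50)/J(-46, Y(T(4), 7)) = 257/(212 + (-46)²) = 257/(212 + 2116) = 257/2328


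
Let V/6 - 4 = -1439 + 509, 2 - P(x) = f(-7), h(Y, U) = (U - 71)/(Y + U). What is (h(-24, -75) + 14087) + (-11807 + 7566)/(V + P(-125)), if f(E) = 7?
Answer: 7756674658/550539 ≈ 14089.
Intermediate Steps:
h(Y, U) = (-71 + U)/(U + Y)
P(x) = -5 (P(x) = 2 - 1*7 = 2 - 7 = -5)
V = -5556 (V = 24 + 6*(-1439 + 509) = 24 + 6*(-930) = 24 - 5580 = -5556)
(h(-24, -75) + 14087) + (-11807 + 7566)/(V + P(-125)) = ((-71 - 75)/(-75 - 24) + 14087) + (-11807 + 7566)/(-5556 - 5) = (-146/(-99) + 14087) - 4241/(-5561) = (-1/99*(-146) + 14087) - 4241*(-1/5561) = (146/99 + 14087) + 4241/5561 = 1394759/99 + 4241/5561 = 7756674658/550539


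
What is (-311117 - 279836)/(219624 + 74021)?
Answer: -53723/26695 ≈ -2.0125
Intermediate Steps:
(-311117 - 279836)/(219624 + 74021) = -590953/293645 = -590953*1/293645 = -53723/26695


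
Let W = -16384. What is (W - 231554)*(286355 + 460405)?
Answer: -185150180880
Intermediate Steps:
(W - 231554)*(286355 + 460405) = (-16384 - 231554)*(286355 + 460405) = -247938*746760 = -185150180880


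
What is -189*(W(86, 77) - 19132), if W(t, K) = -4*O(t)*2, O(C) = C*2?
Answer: 3876012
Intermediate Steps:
O(C) = 2*C
W(t, K) = -16*t (W(t, K) = -8*t*2 = -16*t)
-189*(W(86, 77) - 19132) = -189*(-16*86 - 19132) = -189*(-1376 - 19132) = -189*(-20508) = 3876012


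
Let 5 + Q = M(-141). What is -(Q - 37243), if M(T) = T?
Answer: 37389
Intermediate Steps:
Q = -146 (Q = -5 - 141 = -146)
-(Q - 37243) = -(-146 - 37243) = -1*(-37389) = 37389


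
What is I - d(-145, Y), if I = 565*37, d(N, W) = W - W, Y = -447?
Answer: 20905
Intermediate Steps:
d(N, W) = 0
I = 20905
I - d(-145, Y) = 20905 - 1*0 = 20905 + 0 = 20905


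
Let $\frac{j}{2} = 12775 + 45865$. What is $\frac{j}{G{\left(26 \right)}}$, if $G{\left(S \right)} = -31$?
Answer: $- \frac{117280}{31} \approx -3783.2$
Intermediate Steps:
$j = 117280$ ($j = 2 \left(12775 + 45865\right) = 2 \cdot 58640 = 117280$)
$\frac{j}{G{\left(26 \right)}} = \frac{117280}{-31} = 117280 \left(- \frac{1}{31}\right) = - \frac{117280}{31}$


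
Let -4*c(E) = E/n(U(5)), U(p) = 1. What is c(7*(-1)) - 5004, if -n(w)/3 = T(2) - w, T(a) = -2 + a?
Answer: -60041/12 ≈ -5003.4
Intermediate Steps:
n(w) = 3*w (n(w) = -3*((-2 + 2) - w) = -3*(0 - w) = -(-3)*w = 3*w)
c(E) = -E/12 (c(E) = -E/(4*(3*1)) = -E/(4*3) = -E/12)
c(7*(-1)) - 5004 = -7*(-1)/12 - 5004 = -1/12*(-7) - 5004 = 7/12 - 5004 = -60041/12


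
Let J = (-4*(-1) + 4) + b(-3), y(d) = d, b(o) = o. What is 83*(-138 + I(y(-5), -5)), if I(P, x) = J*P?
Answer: -13529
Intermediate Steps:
J = 5 (J = (-4*(-1) + 4) - 3 = (4 + 4) - 3 = 8 - 3 = 5)
I(P, x) = 5*P
83*(-138 + I(y(-5), -5)) = 83*(-138 + 5*(-5)) = 83*(-138 - 25) = 83*(-163) = -13529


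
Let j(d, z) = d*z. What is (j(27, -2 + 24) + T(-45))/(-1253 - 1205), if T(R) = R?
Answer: -549/2458 ≈ -0.22335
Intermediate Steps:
(j(27, -2 + 24) + T(-45))/(-1253 - 1205) = (27*(-2 + 24) - 45)/(-1253 - 1205) = (27*22 - 45)/(-2458) = (594 - 45)*(-1/2458) = 549*(-1/2458) = -549/2458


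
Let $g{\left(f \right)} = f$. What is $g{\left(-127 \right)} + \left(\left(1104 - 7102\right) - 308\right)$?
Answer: $-6433$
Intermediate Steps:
$g{\left(-127 \right)} + \left(\left(1104 - 7102\right) - 308\right) = -127 + \left(\left(1104 - 7102\right) - 308\right) = -127 - 6306 = -6433$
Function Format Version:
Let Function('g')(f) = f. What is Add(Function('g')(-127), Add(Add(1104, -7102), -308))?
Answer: -6433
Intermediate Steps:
Add(Function('g')(-127), Add(Add(1104, -7102), -308)) = Add(-127, Add(Add(1104, -7102), -308)) = Add(-127, Add(-5998, -308)) = Add(-127, -6306) = -6433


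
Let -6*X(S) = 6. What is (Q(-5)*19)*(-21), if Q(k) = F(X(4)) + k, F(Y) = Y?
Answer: 2394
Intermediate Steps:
X(S) = -1 (X(S) = -1/6*6 = -1)
Q(k) = -1 + k
(Q(-5)*19)*(-21) = ((-1 - 5)*19)*(-21) = -6*19*(-21) = -114*(-21) = 2394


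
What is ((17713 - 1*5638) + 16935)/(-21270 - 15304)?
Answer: -14505/18287 ≈ -0.79319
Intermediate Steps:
((17713 - 1*5638) + 16935)/(-21270 - 15304) = ((17713 - 5638) + 16935)/(-36574) = (12075 + 16935)*(-1/36574) = 29010*(-1/36574) = -14505/18287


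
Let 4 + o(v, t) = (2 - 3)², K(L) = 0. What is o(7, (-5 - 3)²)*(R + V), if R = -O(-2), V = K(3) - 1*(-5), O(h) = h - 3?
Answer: -30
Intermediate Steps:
O(h) = -3 + h
o(v, t) = -3 (o(v, t) = -4 + (2 - 3)² = -4 + (-1)² = -4 + 1 = -3)
V = 5 (V = 0 - 1*(-5) = 0 + 5 = 5)
R = 5 (R = -(-3 - 2) = -1*(-5) = 5)
o(7, (-5 - 3)²)*(R + V) = -3*(5 + 5) = -3*10 = -30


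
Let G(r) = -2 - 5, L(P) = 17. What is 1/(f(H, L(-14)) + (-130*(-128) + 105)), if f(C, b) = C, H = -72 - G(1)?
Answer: 1/16680 ≈ 5.9952e-5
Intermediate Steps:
G(r) = -7
H = -65 (H = -72 - 1*(-7) = -72 + 7 = -65)
1/(f(H, L(-14)) + (-130*(-128) + 105)) = 1/(-65 + (-130*(-128) + 105)) = 1/(-65 + (16640 + 105)) = 1/(-65 + 16745) = 1/16680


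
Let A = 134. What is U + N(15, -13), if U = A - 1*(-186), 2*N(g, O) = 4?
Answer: 322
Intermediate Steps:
N(g, O) = 2 (N(g, O) = (½)*4 = 2)
U = 320 (U = 134 - 1*(-186) = 134 + 186 = 320)
U + N(15, -13) = 320 + 2 = 322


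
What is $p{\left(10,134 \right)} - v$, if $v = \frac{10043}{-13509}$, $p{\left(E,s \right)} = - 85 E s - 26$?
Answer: $- \frac{1539016291}{13509} \approx -1.1393 \cdot 10^{5}$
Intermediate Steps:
$p{\left(E,s \right)} = -26 - 85 E s$ ($p{\left(E,s \right)} = - 85 E s - 26 = -26 - 85 E s$)
$v = - \frac{10043}{13509}$ ($v = 10043 \left(- \frac{1}{13509}\right) = - \frac{10043}{13509} \approx -0.74343$)
$p{\left(10,134 \right)} - v = \left(-26 - 850 \cdot 134\right) - - \frac{10043}{13509} = \left(-26 - 113900\right) + \frac{10043}{13509} = -113926 + \frac{10043}{13509} = - \frac{1539016291}{13509}$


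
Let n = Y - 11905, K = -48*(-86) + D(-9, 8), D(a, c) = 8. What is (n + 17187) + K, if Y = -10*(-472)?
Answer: 14138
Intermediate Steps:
Y = 4720
K = 4136 (K = -48*(-86) + 8 = 4128 + 8 = 4136)
n = -7185 (n = 4720 - 11905 = -7185)
(n + 17187) + K = (-7185 + 17187) + 4136 = 10002 + 4136 = 14138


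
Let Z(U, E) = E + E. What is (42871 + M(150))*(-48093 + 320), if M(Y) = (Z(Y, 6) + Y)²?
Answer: -3301830895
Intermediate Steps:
Z(U, E) = 2*E
M(Y) = (12 + Y)² (M(Y) = (2*6 + Y)² = (12 + Y)²)
(42871 + M(150))*(-48093 + 320) = (42871 + (12 + 150)²)*(-48093 + 320) = (42871 + 162²)*(-47773) = (42871 + 26244)*(-47773) = 69115*(-47773) = -3301830895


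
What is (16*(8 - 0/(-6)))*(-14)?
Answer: -1792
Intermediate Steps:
(16*(8 - 0/(-6)))*(-14) = (16*(8 - 0*(-1)/6))*(-14) = (16*(8 - 1*0))*(-14) = (16*(8 + 0))*(-14) = (16*8)*(-14) = 128*(-14) = -1792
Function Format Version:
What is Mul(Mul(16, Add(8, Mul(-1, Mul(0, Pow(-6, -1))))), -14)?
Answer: -1792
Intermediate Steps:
Mul(Mul(16, Add(8, Mul(-1, Mul(0, Pow(-6, -1))))), -14) = Mul(Mul(16, Add(8, Mul(-1, Mul(0, Rational(-1, 6))))), -14) = Mul(Mul(16, Add(8, Mul(-1, 0))), -14) = Mul(Mul(16, Add(8, 0)), -14) = Mul(Mul(16, 8), -14) = Mul(128, -14) = -1792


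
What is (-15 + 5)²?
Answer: 100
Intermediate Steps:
(-15 + 5)² = (-10)² = 100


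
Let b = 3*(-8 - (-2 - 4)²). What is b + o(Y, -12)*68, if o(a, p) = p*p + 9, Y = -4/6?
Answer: 10272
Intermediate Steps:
Y = -⅔ (Y = -4*⅙ = -⅔ ≈ -0.66667)
b = -132 (b = 3*(-8 - 1*(-6)²) = 3*(-8 - 1*36) = 3*(-8 - 36) = 3*(-44) = -132)
o(a, p) = 9 + p² (o(a, p) = p² + 9 = 9 + p²)
b + o(Y, -12)*68 = -132 + (9 + (-12)²)*68 = -132 + (9 + 144)*68 = -132 + 153*68 = -132 + 10404 = 10272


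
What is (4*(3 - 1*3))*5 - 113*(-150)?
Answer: 16950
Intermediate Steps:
(4*(3 - 1*3))*5 - 113*(-150) = (4*(3 - 3))*5 + 16950 = (4*0)*5 + 16950 = 0*5 + 16950 = 0 + 16950 = 16950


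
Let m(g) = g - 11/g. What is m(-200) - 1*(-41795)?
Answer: 8319011/200 ≈ 41595.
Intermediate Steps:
m(g) = g - 11/g
m(-200) - 1*(-41795) = (-200 - 11/(-200)) - 1*(-41795) = (-200 - 11*(-1/200)) + 41795 = (-200 + 11/200) + 41795 = -39989/200 + 41795 = 8319011/200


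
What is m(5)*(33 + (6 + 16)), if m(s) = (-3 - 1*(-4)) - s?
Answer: -220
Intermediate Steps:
m(s) = 1 - s (m(s) = (-3 + 4) - s = 1 - s)
m(5)*(33 + (6 + 16)) = (1 - 1*5)*(33 + (6 + 16)) = (1 - 5)*(33 + 22) = -4*55 = -220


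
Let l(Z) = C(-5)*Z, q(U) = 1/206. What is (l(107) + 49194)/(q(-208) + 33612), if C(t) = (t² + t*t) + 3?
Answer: 11302190/6924073 ≈ 1.6323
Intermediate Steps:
q(U) = 1/206
C(t) = 3 + 2*t² (C(t) = (t² + t²) + 3 = 2*t² + 3 = 3 + 2*t²)
l(Z) = 53*Z (l(Z) = (3 + 2*(-5)²)*Z = (3 + 2*25)*Z = (3 + 50)*Z = 53*Z)
(l(107) + 49194)/(q(-208) + 33612) = (53*107 + 49194)/(1/206 + 33612) = (5671 + 49194)/(6924073/206) = 54865*(206/6924073) = 11302190/6924073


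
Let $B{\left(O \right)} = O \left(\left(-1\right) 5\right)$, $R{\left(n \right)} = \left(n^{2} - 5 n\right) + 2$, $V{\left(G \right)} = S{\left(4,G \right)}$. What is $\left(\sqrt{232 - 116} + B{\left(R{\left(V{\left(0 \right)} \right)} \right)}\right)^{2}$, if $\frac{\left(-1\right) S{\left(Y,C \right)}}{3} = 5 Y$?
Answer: $380640216 - 78040 \sqrt{29} \approx 3.8022 \cdot 10^{8}$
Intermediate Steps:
$S{\left(Y,C \right)} = - 15 Y$ ($S{\left(Y,C \right)} = - 3 \cdot 5 Y = - 15 Y$)
$V{\left(G \right)} = -60$ ($V{\left(G \right)} = \left(-15\right) 4 = -60$)
$R{\left(n \right)} = 2 + n^{2} - 5 n$
$B{\left(O \right)} = - 5 O$ ($B{\left(O \right)} = O \left(-5\right) = - 5 O$)
$\left(\sqrt{232 - 116} + B{\left(R{\left(V{\left(0 \right)} \right)} \right)}\right)^{2} = \left(\sqrt{232 - 116} - 5 \left(2 + \left(-60\right)^{2} - -300\right)\right)^{2} = \left(\sqrt{116} - 5 \left(2 + 3600 + 300\right)\right)^{2} = \left(2 \sqrt{29} - 19510\right)^{2} = \left(-19510 + 2 \sqrt{29}\right)^{2}$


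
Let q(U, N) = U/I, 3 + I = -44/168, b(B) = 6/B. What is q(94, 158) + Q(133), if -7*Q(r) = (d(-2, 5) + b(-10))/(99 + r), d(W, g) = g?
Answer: -16030387/556220 ≈ -28.820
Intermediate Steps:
I = -137/42 (I = -3 - 44/168 = -3 - 44*1/168 = -3 - 11/42 = -137/42 ≈ -3.2619)
q(U, N) = -42*U/137 (q(U, N) = U/(-137/42) = U*(-42/137) = -42*U/137)
Q(r) = -22/(35*(99 + r)) (Q(r) = -(5 + 6/(-10))/(7*(99 + r)) = -(5 + 6*(-⅒))/(7*(99 + r)) = -(5 - ⅗)/(7*(99 + r)) = -22/(35*(99 + r)))
q(94, 158) + Q(133) = -42/137*94 - 22/(3465 + 35*133) = -3948/137 - 22/(3465 + 4655) = -3948/137 - 22/8120 = -3948/137 - 22*1/8120 = -3948/137 - 11/4060 = -16030387/556220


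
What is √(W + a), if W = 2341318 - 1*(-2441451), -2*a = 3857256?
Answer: √2854141 ≈ 1689.4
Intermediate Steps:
a = -1928628 (a = -½*3857256 = -1928628)
W = 4782769 (W = 2341318 + 2441451 = 4782769)
√(W + a) = √(4782769 - 1928628) = √2854141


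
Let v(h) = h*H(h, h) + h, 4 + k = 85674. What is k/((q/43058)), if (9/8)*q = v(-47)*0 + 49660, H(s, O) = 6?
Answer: 127688499/1528 ≈ 83566.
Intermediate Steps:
k = 85670 (k = -4 + 85674 = 85670)
v(h) = 7*h (v(h) = h*6 + h = 6*h + h = 7*h)
q = 397280/9 (q = 8*((7*(-47))*0 + 49660)/9 = 8*(-329*0 + 49660)/9 = 8*(0 + 49660)/9 = (8/9)*49660 = 397280/9 ≈ 44142.)
k/((q/43058)) = 85670/(((397280/9)/43058)) = 85670/(((397280/9)*(1/43058))) = 85670/(198640/193761) = 85670*(193761/198640) = 127688499/1528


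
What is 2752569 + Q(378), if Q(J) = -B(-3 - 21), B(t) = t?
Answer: 2752593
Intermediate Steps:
Q(J) = 24 (Q(J) = -(-3 - 21) = -1*(-24) = 24)
2752569 + Q(378) = 2752569 + 24 = 2752593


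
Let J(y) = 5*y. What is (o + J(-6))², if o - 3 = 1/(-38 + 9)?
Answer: 614656/841 ≈ 730.86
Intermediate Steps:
o = 86/29 (o = 3 + 1/(-38 + 9) = 3 + 1/(-29) = 3 - 1/29 = 86/29 ≈ 2.9655)
(o + J(-6))² = (86/29 + 5*(-6))² = (86/29 - 30)² = (-784/29)² = 614656/841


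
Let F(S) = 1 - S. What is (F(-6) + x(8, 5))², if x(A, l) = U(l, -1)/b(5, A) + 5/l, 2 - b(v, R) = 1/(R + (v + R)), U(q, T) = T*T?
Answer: 121801/1681 ≈ 72.458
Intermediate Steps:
U(q, T) = T²
b(v, R) = 2 - 1/(v + 2*R) (b(v, R) = 2 - 1/(R + (v + R)) = 2 - 1/(R + (R + v)) = 2 - 1/(v + 2*R))
x(A, l) = 5/l + (5 + 2*A)/(9 + 4*A) (x(A, l) = (-1)²/(((-1 + 2*5 + 4*A)/(5 + 2*A))) + 5/l = 1/((-1 + 10 + 4*A)/(5 + 2*A)) + 5/l = 1/((9 + 4*A)/(5 + 2*A)) + 5/l = 1*((5 + 2*A)/(9 + 4*A)) + 5/l = (5 + 2*A)/(9 + 4*A) + 5/l = 5/l + (5 + 2*A)/(9 + 4*A))
(F(-6) + x(8, 5))² = ((1 - 1*(-6)) + (45 + 20*8 + 5*(5 + 2*8))/(5*(9 + 4*8)))² = ((1 + 6) + (45 + 160 + 5*(5 + 16))/(5*(9 + 32)))² = (7 + (⅕)*(45 + 160 + 5*21)/41)² = (7 + (⅕)*(1/41)*(45 + 160 + 105))² = (7 + (⅕)*(1/41)*310)² = (7 + 62/41)² = (349/41)² = 121801/1681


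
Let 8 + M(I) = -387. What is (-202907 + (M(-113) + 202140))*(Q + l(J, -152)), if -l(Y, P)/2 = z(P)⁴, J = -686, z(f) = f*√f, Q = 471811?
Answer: 28661416028435554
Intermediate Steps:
M(I) = -395 (M(I) = -8 - 387 = -395)
z(f) = f^(3/2)
l(Y, P) = -2*P⁶
(-202907 + (M(-113) + 202140))*(Q + l(J, -152)) = (-202907 + (-395 + 202140))*(471811 - 2*(-152)⁶) = (-202907 + 201745)*(471811 - 2*12332795428864) = -1162*(471811 - 24665590857728) = -1162*(-24665590385917) = 28661416028435554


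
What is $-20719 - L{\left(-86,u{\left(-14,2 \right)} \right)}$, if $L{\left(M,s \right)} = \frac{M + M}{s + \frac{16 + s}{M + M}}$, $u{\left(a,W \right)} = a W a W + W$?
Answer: $- \frac{1392198413}{67195} \approx -20719.0$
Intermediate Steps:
$u{\left(a,W \right)} = W + W^{2} a^{2}$ ($u{\left(a,W \right)} = W a a W + W = W a^{2} W + W = W^{2} a^{2} + W = W + W^{2} a^{2}$)
$L{\left(M,s \right)} = \frac{2 M}{s + \frac{16 + s}{2 M}}$
$-20719 - L{\left(-86,u{\left(-14,2 \right)} \right)} = -20719 - \frac{4 \left(-86\right)^{2}}{16 + 2 \left(1 + 2 \left(-14\right)^{2}\right) + 2 \left(-86\right) 2 \left(1 + 2 \left(-14\right)^{2}\right)} = -20719 - 4 \cdot 7396 \frac{1}{16 + 2 \left(1 + 2 \cdot 196\right) + 2 \left(-86\right) 2 \left(1 + 2 \cdot 196\right)} = -20719 - 4 \cdot 7396 \frac{1}{16 + 2 \left(1 + 392\right) + 2 \left(-86\right) 2 \left(1 + 392\right)} = -20719 - 4 \cdot 7396 \frac{1}{16 + 2 \cdot 393 + 2 \left(-86\right) 2 \cdot 393} = -20719 - 4 \cdot 7396 \frac{1}{16 + 786 + 2 \left(-86\right) 786} = -20719 - 4 \cdot 7396 \frac{1}{16 + 786 - 135192} = -20719 - 4 \cdot 7396 \frac{1}{-134390} = -20719 - 4 \cdot 7396 \left(- \frac{1}{134390}\right) = -20719 - - \frac{14792}{67195} = -20719 + \frac{14792}{67195} = - \frac{1392198413}{67195}$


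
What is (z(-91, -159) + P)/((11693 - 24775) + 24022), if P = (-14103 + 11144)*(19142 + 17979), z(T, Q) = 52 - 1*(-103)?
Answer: -27460221/2735 ≈ -10040.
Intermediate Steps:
z(T, Q) = 155 (z(T, Q) = 52 + 103 = 155)
P = -109841039 (P = -2959*37121 = -109841039)
(z(-91, -159) + P)/((11693 - 24775) + 24022) = (155 - 109841039)/((11693 - 24775) + 24022) = -109840884/(-13082 + 24022) = -109840884/10940 = -109840884*1/10940 = -27460221/2735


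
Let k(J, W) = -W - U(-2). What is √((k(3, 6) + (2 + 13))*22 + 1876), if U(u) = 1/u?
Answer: √2085 ≈ 45.662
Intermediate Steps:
k(J, W) = ½ - W (k(J, W) = -W - 1/(-2) = -W - 1*(-½) = -W + ½ = ½ - W)
√((k(3, 6) + (2 + 13))*22 + 1876) = √(((½ - 1*6) + (2 + 13))*22 + 1876) = √(((½ - 6) + 15)*22 + 1876) = √((-11/2 + 15)*22 + 1876) = √((19/2)*22 + 1876) = √(209 + 1876) = √2085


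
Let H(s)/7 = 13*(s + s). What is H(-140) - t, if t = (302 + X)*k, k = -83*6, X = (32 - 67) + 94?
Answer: 154298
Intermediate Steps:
X = 59 (X = -35 + 94 = 59)
k = -498
t = -179778 (t = (302 + 59)*(-498) = 361*(-498) = -179778)
H(s) = 182*s (H(s) = 7*(13*(s + s)) = 7*(13*(2*s)) = 7*(26*s) = 182*s)
H(-140) - t = 182*(-140) - 1*(-179778) = -25480 + 179778 = 154298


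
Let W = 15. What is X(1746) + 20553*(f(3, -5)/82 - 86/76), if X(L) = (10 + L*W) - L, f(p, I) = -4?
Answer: 302365/1558 ≈ 194.07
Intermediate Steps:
X(L) = 10 + 14*L (X(L) = (10 + L*15) - L = (10 + 15*L) - L = 10 + 14*L)
X(1746) + 20553*(f(3, -5)/82 - 86/76) = (10 + 14*1746) + 20553*(-4/82 - 86/76) = (10 + 24444) + 20553*(-4*1/82 - 86*1/76) = 24454 + 20553*(-2/41 - 43/38) = 24454 + 20553*(-1839/1558) = 24454 - 37796967/1558 = 302365/1558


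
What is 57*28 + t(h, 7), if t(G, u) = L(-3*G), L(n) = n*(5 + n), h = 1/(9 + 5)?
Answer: 312615/196 ≈ 1595.0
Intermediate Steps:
h = 1/14 ≈ 0.071429
t(G, u) = -3*G*(5 - 3*G) (t(G, u) = (-3*G)*(5 - 3*G) = -3*G*(5 - 3*G))
57*28 + t(h, 7) = 57*28 + 3*(1/14)*(-5 + 3*(1/14)) = 1596 + 3*(1/14)*(-5 + 3/14) = 1596 + 3*(1/14)*(-67/14) = 1596 - 201/196 = 312615/196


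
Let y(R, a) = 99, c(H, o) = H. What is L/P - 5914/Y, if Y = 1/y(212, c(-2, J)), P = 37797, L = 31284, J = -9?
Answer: -7376527686/12599 ≈ -5.8549e+5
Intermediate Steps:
Y = 1/99 ≈ 0.010101
L/P - 5914/Y = 31284/37797 - 5914/1/99 = 31284*(1/37797) - 5914*99 = 10428/12599 - 585486 = -7376527686/12599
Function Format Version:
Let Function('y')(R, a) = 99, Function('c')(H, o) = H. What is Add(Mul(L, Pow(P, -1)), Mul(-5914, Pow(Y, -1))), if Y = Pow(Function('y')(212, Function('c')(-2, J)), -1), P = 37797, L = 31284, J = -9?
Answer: Rational(-7376527686, 12599) ≈ -5.8549e+5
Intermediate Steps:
Y = Rational(1, 99) (Y = Pow(99, -1) = Rational(1, 99) ≈ 0.010101)
Add(Mul(L, Pow(P, -1)), Mul(-5914, Pow(Y, -1))) = Add(Mul(31284, Pow(37797, -1)), Mul(-5914, Pow(Rational(1, 99), -1))) = Add(Mul(31284, Rational(1, 37797)), Mul(-5914, 99)) = Add(Rational(10428, 12599), -585486) = Rational(-7376527686, 12599)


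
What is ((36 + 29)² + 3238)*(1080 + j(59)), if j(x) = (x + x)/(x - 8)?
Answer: 24231922/3 ≈ 8.0773e+6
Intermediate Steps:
j(x) = 2*x/(-8 + x) (j(x) = (2*x)/(-8 + x) = 2*x/(-8 + x))
((36 + 29)² + 3238)*(1080 + j(59)) = ((36 + 29)² + 3238)*(1080 + 2*59/(-8 + 59)) = (65² + 3238)*(1080 + 2*59/51) = (4225 + 3238)*(1080 + 2*59*(1/51)) = 7463*(1080 + 118/51) = 7463*(55198/51) = 24231922/3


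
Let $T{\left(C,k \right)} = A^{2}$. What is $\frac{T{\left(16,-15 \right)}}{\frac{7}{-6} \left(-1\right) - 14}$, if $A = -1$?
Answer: $- \frac{6}{77} \approx -0.077922$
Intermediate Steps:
$T{\left(C,k \right)} = 1$ ($T{\left(C,k \right)} = \left(-1\right)^{2} = 1$)
$\frac{T{\left(16,-15 \right)}}{\frac{7}{-6} \left(-1\right) - 14} = \frac{1}{\frac{7}{-6} \left(-1\right) - 14} \cdot 1 = \frac{1}{7 \left(- \frac{1}{6}\right) \left(-1\right) - 14} \cdot 1 = \frac{1}{\left(- \frac{7}{6}\right) \left(-1\right) - 14} \cdot 1 = \frac{1}{\frac{7}{6} - 14} \cdot 1 = \frac{1}{- \frac{77}{6}} \cdot 1 = \left(- \frac{6}{77}\right) 1 = - \frac{6}{77}$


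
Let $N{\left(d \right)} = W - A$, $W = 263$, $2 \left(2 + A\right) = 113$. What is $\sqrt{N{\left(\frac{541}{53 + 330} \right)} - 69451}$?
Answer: $\frac{i \sqrt{276970}}{2} \approx 263.14 i$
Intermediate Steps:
$A = \frac{109}{2}$ ($A = -2 + \frac{1}{2} \cdot 113 = -2 + \frac{113}{2} = \frac{109}{2} \approx 54.5$)
$N{\left(d \right)} = \frac{417}{2}$ ($N{\left(d \right)} = 263 - \frac{109}{2} = \frac{417}{2}$)
$\sqrt{N{\left(\frac{541}{53 + 330} \right)} - 69451} = \sqrt{\frac{417}{2} - 69451} = \sqrt{- \frac{138485}{2}} = \frac{i \sqrt{276970}}{2}$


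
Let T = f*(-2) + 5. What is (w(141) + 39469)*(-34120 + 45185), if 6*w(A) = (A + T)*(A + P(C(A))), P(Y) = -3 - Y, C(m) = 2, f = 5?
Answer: 1412502575/3 ≈ 4.7083e+8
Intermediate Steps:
T = -5 (T = 5*(-2) + 5 = -10 + 5 = -5)
w(A) = (-5 + A)²/6 (w(A) = ((A - 5)*(A + (-3 - 1*2)))/6 = ((-5 + A)*(A + (-3 - 2)))/6 = ((-5 + A)*(A - 5))/6 = ((-5 + A)*(-5 + A))/6 = (-5 + A)²/6)
(w(141) + 39469)*(-34120 + 45185) = ((25/6 - 5/3*141 + (⅙)*141²) + 39469)*(-34120 + 45185) = ((25/6 - 235 + (⅙)*19881) + 39469)*11065 = ((25/6 - 235 + 6627/2) + 39469)*11065 = (9248/3 + 39469)*11065 = (127655/3)*11065 = 1412502575/3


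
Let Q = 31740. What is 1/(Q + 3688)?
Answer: 1/35428 ≈ 2.8226e-5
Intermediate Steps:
1/(Q + 3688) = 1/(31740 + 3688) = 1/35428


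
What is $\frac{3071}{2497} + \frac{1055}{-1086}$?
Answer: $\frac{700771}{2711742} \approx 0.25842$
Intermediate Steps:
$\frac{3071}{2497} + \frac{1055}{-1086} = 3071 \cdot \frac{1}{2497} + 1055 \left(- \frac{1}{1086}\right) = \frac{3071}{2497} - \frac{1055}{1086} = \frac{700771}{2711742}$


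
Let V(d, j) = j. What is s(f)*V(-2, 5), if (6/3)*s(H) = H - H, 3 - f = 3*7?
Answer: 0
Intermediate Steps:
f = -18 (f = 3 - 3*7 = 3 - 1*21 = 3 - 21 = -18)
s(H) = 0 (s(H) = (H - H)/2 = (½)*0 = 0)
s(f)*V(-2, 5) = 0*5 = 0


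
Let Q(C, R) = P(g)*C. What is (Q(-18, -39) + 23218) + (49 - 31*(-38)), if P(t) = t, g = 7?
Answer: 24319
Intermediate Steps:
Q(C, R) = 7*C
(Q(-18, -39) + 23218) + (49 - 31*(-38)) = (7*(-18) + 23218) + (49 - 31*(-38)) = (-126 + 23218) + (49 + 1178) = 23092 + 1227 = 24319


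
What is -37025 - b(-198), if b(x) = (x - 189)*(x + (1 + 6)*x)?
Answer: -650033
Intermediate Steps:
b(x) = 8*x*(-189 + x) (b(x) = (-189 + x)*(x + 7*x) = (-189 + x)*(8*x) = 8*x*(-189 + x))
-37025 - b(-198) = -37025 - 8*(-198)*(-189 - 198) = -37025 - 8*(-198)*(-387) = -37025 - 1*613008 = -37025 - 613008 = -650033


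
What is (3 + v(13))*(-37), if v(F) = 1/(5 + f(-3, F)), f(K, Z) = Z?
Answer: -2035/18 ≈ -113.06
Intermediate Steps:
v(F) = 1/(5 + F)
(3 + v(13))*(-37) = (3 + 1/(5 + 13))*(-37) = (3 + 1/18)*(-37) = (55/18)*(-37) = -2035/18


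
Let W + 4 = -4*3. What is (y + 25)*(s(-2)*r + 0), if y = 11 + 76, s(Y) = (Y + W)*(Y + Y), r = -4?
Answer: -32256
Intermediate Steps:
W = -16 (W = -4 - 4*3 = -4 - 12 = -16)
s(Y) = 2*Y*(-16 + Y) (s(Y) = (Y - 16)*(Y + Y) = (-16 + Y)*(2*Y) = 2*Y*(-16 + Y))
y = 87
(y + 25)*(s(-2)*r + 0) = (87 + 25)*((2*(-2)*(-16 - 2))*(-4) + 0) = 112*((2*(-2)*(-18))*(-4) + 0) = 112*(72*(-4) + 0) = 112*(-288 + 0) = 112*(-288) = -32256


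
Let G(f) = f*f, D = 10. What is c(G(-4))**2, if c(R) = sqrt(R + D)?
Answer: 26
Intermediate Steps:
G(f) = f**2
c(R) = sqrt(10 + R) (c(R) = sqrt(R + 10) = sqrt(10 + R))
c(G(-4))**2 = (sqrt(10 + (-4)**2))**2 = (sqrt(10 + 16))**2 = (sqrt(26))**2 = 26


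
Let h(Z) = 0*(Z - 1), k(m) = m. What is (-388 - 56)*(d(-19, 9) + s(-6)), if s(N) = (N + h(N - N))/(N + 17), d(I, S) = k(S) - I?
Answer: -134088/11 ≈ -12190.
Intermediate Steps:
h(Z) = 0 (h(Z) = 0*(-1 + Z) = 0)
d(I, S) = S - I
s(N) = N/(17 + N) (s(N) = (N + 0)/(N + 17) = N/(17 + N))
(-388 - 56)*(d(-19, 9) + s(-6)) = (-388 - 56)*((9 - 1*(-19)) - 6/(17 - 6)) = -444*((9 + 19) - 6/11) = -444*(28 - 6*1/11) = -444*(28 - 6/11) = -444*302/11 = -134088/11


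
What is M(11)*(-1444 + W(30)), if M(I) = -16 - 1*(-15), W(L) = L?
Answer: 1414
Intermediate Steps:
M(I) = -1 (M(I) = -16 + 15 = -1)
M(11)*(-1444 + W(30)) = -(-1444 + 30) = -1*(-1414) = 1414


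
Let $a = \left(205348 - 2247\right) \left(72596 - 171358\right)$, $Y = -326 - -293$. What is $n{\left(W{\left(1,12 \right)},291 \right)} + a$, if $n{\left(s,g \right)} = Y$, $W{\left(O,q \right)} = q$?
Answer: $-20058660995$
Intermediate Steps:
$Y = -33$ ($Y = -326 + 293 = -33$)
$n{\left(s,g \right)} = -33$
$a = -20058660962$ ($a = 203101 \left(-98762\right) = -20058660962$)
$n{\left(W{\left(1,12 \right)},291 \right)} + a = -33 - 20058660962 = -20058660995$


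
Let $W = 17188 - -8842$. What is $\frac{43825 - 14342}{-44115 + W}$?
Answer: $- \frac{29483}{18085} \approx -1.6302$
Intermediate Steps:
$W = 26030$ ($W = 17188 + 8842 = 26030$)
$\frac{43825 - 14342}{-44115 + W} = \frac{43825 - 14342}{-44115 + 26030} = \frac{29483}{-18085} = 29483 \left(- \frac{1}{18085}\right) = - \frac{29483}{18085}$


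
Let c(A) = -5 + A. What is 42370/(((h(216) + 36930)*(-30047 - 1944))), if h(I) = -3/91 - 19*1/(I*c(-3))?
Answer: -1332519552/37155404286667 ≈ -3.5863e-5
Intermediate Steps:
h(I) = -3/91 + 19/(8*I) (h(I) = -3/91 - 19*1/(I*(-5 - 3)) = -3*1/91 - 19*(-1/(8*I)) = -3/91 - (-19)/(8*I) = -3/91 + 19/(8*I))
42370/(((h(216) + 36930)*(-30047 - 1944))) = 42370/((((1/728)*(1729 - 24*216)/216 + 36930)*(-30047 - 1944))) = 42370/((((1/728)*(1/216)*(1729 - 5184) + 36930)*(-31991))) = 42370/((((1/728)*(1/216)*(-3455) + 36930)*(-31991))) = 42370/(((-3455/157248 + 36930)*(-31991))) = 42370/(((5807165185/157248)*(-31991))) = 42370/(-185777021433335/157248) = 42370*(-157248/185777021433335) = -1332519552/37155404286667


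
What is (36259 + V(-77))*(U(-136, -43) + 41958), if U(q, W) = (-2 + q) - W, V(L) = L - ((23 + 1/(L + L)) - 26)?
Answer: 233281190733/154 ≈ 1.5148e+9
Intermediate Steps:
V(L) = 3 + L - 1/(2*L) (V(L) = L - ((23 + 1/(2*L)) - 26) = L - (-3 + 1/(2*L)) = L + (3 - 1/(2*L)) = 3 + L - 1/(2*L))
U(q, W) = -2 + q - W
(36259 + V(-77))*(U(-136, -43) + 41958) = (36259 + (3 - 77 - ½/(-77)))*((-2 - 136 - 1*(-43)) + 41958) = (36259 + (3 - 77 - ½*(-1/77)))*((-2 - 136 + 43) + 41958) = (36259 + (3 - 77 + 1/154))*(-95 + 41958) = (36259 - 11395/154)*41863 = (5572491/154)*41863 = 233281190733/154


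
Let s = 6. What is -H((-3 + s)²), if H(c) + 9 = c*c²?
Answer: -720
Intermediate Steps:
H(c) = -9 + c³ (H(c) = -9 + c*c² = -9 + c³)
-H((-3 + s)²) = -(-9 + ((-3 + 6)²)³) = -(-9 + (3²)³) = -(-9 + 9³) = -(-9 + 729) = -1*720 = -720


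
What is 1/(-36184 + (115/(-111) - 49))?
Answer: -111/4021978 ≈ -2.7598e-5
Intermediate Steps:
1/(-36184 + (115/(-111) - 49)) = 1/(-36184 + (-1/111*115 - 49)) = 1/(-36184 + (-115/111 - 49)) = 1/(-36184 - 5554/111) = 1/(-4021978/111) = -111/4021978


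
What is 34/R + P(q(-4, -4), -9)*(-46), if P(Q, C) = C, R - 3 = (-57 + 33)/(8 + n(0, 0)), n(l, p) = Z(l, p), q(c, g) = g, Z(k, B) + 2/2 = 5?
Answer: 448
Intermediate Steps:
Z(k, B) = 4 (Z(k, B) = -1 + 5 = 4)
n(l, p) = 4
R = 1 (R = 3 + (-57 + 33)/(8 + 4) = 3 - 24/12 = 3 - 24*1/12 = 3 - 2 = 1)
34/R + P(q(-4, -4), -9)*(-46) = 34/1 - 9*(-46) = 34*1 + 414 = 34 + 414 = 448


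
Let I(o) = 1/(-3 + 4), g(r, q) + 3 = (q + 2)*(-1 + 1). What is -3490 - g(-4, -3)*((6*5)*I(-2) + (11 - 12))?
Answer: -3403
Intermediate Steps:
g(r, q) = -3 (g(r, q) = -3 + (q + 2)*(-1 + 1) = -3 + (2 + q)*0 = -3 + 0 = -3)
I(o) = 1 (I(o) = 1/1 = 1)
-3490 - g(-4, -3)*((6*5)*I(-2) + (11 - 12)) = -3490 - (-3)*((6*5)*1 + (11 - 12)) = -3490 - (-3)*(30*1 - 1) = -3490 - (-3)*(30 - 1) = -3490 - (-3)*29 = -3490 - 1*(-87) = -3490 + 87 = -3403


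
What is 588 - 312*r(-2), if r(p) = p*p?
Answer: -660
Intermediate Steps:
r(p) = p²
588 - 312*r(-2) = 588 - 312*(-2)² = 588 - 312*4 = 588 - 1248 = -660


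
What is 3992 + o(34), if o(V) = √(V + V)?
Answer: 3992 + 2*√17 ≈ 4000.2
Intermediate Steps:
o(V) = √2*√V (o(V) = √(2*V) = √2*√V)
3992 + o(34) = 3992 + √2*√34 = 3992 + 2*√17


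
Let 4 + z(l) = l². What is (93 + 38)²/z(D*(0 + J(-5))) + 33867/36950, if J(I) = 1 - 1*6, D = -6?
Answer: 332221891/16553600 ≈ 20.069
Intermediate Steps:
J(I) = -5 (J(I) = 1 - 6 = -5)
z(l) = -4 + l²
(93 + 38)²/z(D*(0 + J(-5))) + 33867/36950 = (93 + 38)²/(-4 + (-6*(0 - 5))²) + 33867/36950 = 131²/(-4 + (-6*(-5))²) + 33867*(1/36950) = 17161/(-4 + 30²) + 33867/36950 = 17161/(-4 + 900) + 33867/36950 = 17161/896 + 33867/36950 = 332221891/16553600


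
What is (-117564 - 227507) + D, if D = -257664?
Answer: -602735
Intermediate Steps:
(-117564 - 227507) + D = (-117564 - 227507) - 257664 = -345071 - 257664 = -602735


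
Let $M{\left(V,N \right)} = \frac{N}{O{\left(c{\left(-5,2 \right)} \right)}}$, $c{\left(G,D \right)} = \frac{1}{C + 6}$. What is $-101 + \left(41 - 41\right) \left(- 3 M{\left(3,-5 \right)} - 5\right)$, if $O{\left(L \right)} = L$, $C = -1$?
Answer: $-101$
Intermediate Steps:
$c{\left(G,D \right)} = \frac{1}{5}$ ($c{\left(G,D \right)} = \frac{1}{-1 + 6} = \frac{1}{5}$)
$M{\left(V,N \right)} = 5 N$ ($M{\left(V,N \right)} = \frac{1}{\frac{1}{5}} N = 5 N$)
$-101 + \left(41 - 41\right) \left(- 3 M{\left(3,-5 \right)} - 5\right) = -101 + \left(41 - 41\right) \left(- 3 \cdot 5 \left(-5\right) - 5\right) = -101 + 0 \left(\left(-3\right) \left(-25\right) - 5\right) = -101 + 0 \left(75 - 5\right) = -101 + 0 \cdot 70 = -101 + 0 = -101$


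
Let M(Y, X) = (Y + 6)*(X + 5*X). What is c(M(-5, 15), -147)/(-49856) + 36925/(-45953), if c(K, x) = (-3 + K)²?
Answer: -2188751057/2291032768 ≈ -0.95536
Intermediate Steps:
M(Y, X) = 6*X*(6 + Y) (M(Y, X) = (6 + Y)*(6*X) = 6*X*(6 + Y))
c(M(-5, 15), -147)/(-49856) + 36925/(-45953) = (-3 + 6*15*(6 - 5))²/(-49856) + 36925/(-45953) = (-3 + 6*15*1)²*(-1/49856) + 36925*(-1/45953) = (-3 + 90)²*(-1/49856) - 36925/45953 = 87²*(-1/49856) - 36925/45953 = 7569*(-1/49856) - 36925/45953 = -7569/49856 - 36925/45953 = -2188751057/2291032768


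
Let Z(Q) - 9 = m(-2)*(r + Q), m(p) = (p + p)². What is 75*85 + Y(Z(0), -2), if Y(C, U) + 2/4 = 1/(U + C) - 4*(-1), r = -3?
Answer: 523035/82 ≈ 6378.5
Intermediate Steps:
m(p) = 4*p² (m(p) = (2*p)² = 4*p²)
Z(Q) = -39 + 16*Q (Z(Q) = 9 + (4*(-2)²)*(-3 + Q) = 9 + (4*4)*(-3 + Q) = 9 + 16*(-3 + Q) = 9 + (-48 + 16*Q) = -39 + 16*Q)
Y(C, U) = 7/2 + 1/(C + U) (Y(C, U) = -½ + (1/(U + C) - 4*(-1)) = -½ + (1/(C + U) + 4) = -½ + (4 + 1/(C + U)) = 7/2 + 1/(C + U))
75*85 + Y(Z(0), -2) = 75*85 + (2 + 7*(-39 + 16*0) + 7*(-2))/(2*((-39 + 16*0) - 2)) = 6375 + (2 + 7*(-39 + 0) - 14)/(2*((-39 + 0) - 2)) = 6375 + (2 + 7*(-39) - 14)/(2*(-39 - 2)) = 6375 + (½)*(2 - 273 - 14)/(-41) = 6375 + (½)*(-1/41)*(-285) = 6375 + 285/82 = 523035/82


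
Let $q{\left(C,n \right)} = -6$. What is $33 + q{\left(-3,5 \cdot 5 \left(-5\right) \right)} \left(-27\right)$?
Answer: $195$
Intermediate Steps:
$33 + q{\left(-3,5 \cdot 5 \left(-5\right) \right)} \left(-27\right) = 33 - -162 = 33 + 162 = 195$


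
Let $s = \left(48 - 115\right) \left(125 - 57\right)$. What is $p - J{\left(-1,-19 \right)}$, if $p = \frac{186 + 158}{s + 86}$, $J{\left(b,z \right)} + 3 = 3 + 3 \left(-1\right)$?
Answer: $\frac{6533}{2235} \approx 2.923$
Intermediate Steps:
$J{\left(b,z \right)} = -3$ ($J{\left(b,z \right)} = -3 + \left(3 + 3 \left(-1\right)\right) = -3 + \left(3 - 3\right) = -3 + 0 = -3$)
$s = -4556$ ($s = \left(-67\right) 68 = -4556$)
$p = - \frac{172}{2235}$ ($p = \frac{186 + 158}{-4556 + 86} = \frac{344}{-4470} = 344 \left(- \frac{1}{4470}\right) = - \frac{172}{2235} \approx -0.076957$)
$p - J{\left(-1,-19 \right)} = - \frac{172}{2235} - -3 = - \frac{172}{2235} + 3 = \frac{6533}{2235}$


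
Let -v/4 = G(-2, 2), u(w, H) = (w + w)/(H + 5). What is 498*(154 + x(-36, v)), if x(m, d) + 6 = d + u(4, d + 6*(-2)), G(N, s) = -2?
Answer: 81672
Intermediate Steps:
u(w, H) = 2*w/(5 + H) (u(w, H) = (2*w)/(5 + H) = 2*w/(5 + H))
v = 8 (v = -4*(-2) = 8)
x(m, d) = -6 + d + 8/(-7 + d) (x(m, d) = -6 + (d + 2*4/(5 + (d + 6*(-2)))) = -6 + (d + 2*4/(5 + (d - 12))) = -6 + (d + 2*4/(5 + (-12 + d))) = -6 + (d + 2*4/(-7 + d)) = -6 + (d + 8/(-7 + d)) = -6 + d + 8/(-7 + d))
498*(154 + x(-36, v)) = 498*(154 + (8 + (-7 + 8)*(-6 + 8))/(-7 + 8)) = 498*(154 + (8 + 1*2)/1) = 498*(154 + 1*(8 + 2)) = 498*(154 + 1*10) = 498*(154 + 10) = 498*164 = 81672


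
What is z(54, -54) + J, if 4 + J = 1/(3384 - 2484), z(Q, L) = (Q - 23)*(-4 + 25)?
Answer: 582301/900 ≈ 647.00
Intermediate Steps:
z(Q, L) = -483 + 21*Q (z(Q, L) = (-23 + Q)*21 = -483 + 21*Q)
J = -3599/900 (J = -4 + 1/(3384 - 2484) = -4 + 1/900 = -3599/900 ≈ -3.9989)
z(54, -54) + J = (-483 + 21*54) - 3599/900 = (-483 + 1134) - 3599/900 = 651 - 3599/900 = 582301/900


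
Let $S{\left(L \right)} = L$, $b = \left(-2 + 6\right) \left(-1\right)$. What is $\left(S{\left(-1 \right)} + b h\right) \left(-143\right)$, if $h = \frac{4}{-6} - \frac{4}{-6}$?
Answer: $143$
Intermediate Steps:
$b = -4$ ($b = 4 \left(-1\right) = -4$)
$h = 0$ ($h = 4 \left(- \frac{1}{6}\right) - - \frac{2}{3} = - \frac{2}{3} + \frac{2}{3} = 0$)
$\left(S{\left(-1 \right)} + b h\right) \left(-143\right) = \left(-1 - 0\right) \left(-143\right) = \left(-1 + 0\right) \left(-143\right) = \left(-1\right) \left(-143\right) = 143$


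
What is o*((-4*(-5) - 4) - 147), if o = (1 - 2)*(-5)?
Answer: -655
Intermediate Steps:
o = 5 (o = -1*(-5) = 5)
o*((-4*(-5) - 4) - 147) = 5*((-4*(-5) - 4) - 147) = 5*((20 - 4) - 147) = 5*(16 - 147) = 5*(-131) = -655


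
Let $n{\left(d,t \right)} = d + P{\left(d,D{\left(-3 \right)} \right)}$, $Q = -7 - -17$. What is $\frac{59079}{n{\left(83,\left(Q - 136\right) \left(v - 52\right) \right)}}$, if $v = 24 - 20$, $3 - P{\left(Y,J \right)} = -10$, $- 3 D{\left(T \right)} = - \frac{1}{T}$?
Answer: $\frac{19693}{32} \approx 615.41$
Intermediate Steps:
$D{\left(T \right)} = \frac{1}{3 T}$ ($D{\left(T \right)} = - \frac{\left(-1\right) \frac{1}{T}}{3} = \frac{1}{3 T}$)
$P{\left(Y,J \right)} = 13$ ($P{\left(Y,J \right)} = 3 - -10 = 3 + 10 = 13$)
$v = 4$ ($v = 24 - 20 = 4$)
$Q = 10$ ($Q = -7 + 17 = 10$)
$n{\left(d,t \right)} = 13 + d$ ($n{\left(d,t \right)} = d + 13 = 13 + d$)
$\frac{59079}{n{\left(83,\left(Q - 136\right) \left(v - 52\right) \right)}} = \frac{59079}{13 + 83} = \frac{59079}{96} = 59079 \cdot \frac{1}{96} = \frac{19693}{32}$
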